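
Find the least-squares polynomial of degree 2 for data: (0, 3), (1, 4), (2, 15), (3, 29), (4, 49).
86/35 + (-1/70)x + (41/14)x²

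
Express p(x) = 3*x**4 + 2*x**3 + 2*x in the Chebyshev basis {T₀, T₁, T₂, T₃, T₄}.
(9/8)T₀ + (7/2)T₁ + (3/2)T₂ + (1/2)T₃ + (3/8)T₄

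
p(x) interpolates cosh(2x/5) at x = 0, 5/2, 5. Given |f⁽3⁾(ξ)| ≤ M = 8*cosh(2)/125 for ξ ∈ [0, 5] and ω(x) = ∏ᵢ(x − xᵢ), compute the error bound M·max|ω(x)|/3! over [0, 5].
sqrt(3)*cosh(2)/27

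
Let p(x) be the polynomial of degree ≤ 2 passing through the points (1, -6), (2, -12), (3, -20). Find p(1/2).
-15/4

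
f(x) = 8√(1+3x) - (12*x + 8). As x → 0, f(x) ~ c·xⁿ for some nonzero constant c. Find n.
2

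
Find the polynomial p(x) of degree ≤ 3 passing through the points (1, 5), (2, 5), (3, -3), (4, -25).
-x**3 + 2*x**2 + x + 3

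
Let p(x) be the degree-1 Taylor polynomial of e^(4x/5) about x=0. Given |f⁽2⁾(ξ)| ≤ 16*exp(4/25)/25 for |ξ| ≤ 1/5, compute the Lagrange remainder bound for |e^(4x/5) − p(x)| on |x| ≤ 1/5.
8*exp(4/25)/625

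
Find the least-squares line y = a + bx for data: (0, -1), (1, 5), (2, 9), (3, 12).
a = -1/5, b = 43/10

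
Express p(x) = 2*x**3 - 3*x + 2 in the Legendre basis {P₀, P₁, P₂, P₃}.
(2)P₀ + (-9/5)P₁ + (4/5)P₃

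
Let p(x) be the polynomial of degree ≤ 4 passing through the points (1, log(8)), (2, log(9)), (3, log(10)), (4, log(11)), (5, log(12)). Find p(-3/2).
log(309485009821345068724781056000000000000000000000000000000000000000000000000000000000000000000000000000000*11**(11/32)*2**(81/128)*3**(123/128)*5**(13/64)/789157260429759242097992683682682139961107682185177269112730498723873946354418953378950901345590804885499)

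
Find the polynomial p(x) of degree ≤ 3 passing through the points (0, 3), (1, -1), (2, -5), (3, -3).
x**3 - 3*x**2 - 2*x + 3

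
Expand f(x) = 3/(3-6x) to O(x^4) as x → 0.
1 + 2*x + 4*x**2 + 8*x**3 + O(x**4)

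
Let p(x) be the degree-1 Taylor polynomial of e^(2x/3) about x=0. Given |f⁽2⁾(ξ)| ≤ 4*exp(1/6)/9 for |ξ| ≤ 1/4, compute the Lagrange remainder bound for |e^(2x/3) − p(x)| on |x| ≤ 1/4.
exp(1/6)/72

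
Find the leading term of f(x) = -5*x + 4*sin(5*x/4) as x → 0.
-125*x**3/96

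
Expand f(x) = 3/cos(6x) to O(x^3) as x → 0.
3 + 54*x**2 + O(x**3)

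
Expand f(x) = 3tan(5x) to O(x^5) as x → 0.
15*x + 125*x**3 + O(x**5)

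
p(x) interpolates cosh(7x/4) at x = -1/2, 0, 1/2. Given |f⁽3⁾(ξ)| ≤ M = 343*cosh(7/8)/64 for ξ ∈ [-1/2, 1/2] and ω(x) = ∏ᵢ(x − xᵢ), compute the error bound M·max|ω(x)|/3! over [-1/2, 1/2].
343*sqrt(3)*cosh(7/8)/13824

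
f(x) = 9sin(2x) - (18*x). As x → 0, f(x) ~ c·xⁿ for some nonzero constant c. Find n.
3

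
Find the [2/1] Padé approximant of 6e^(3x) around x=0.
(9*x**2 + 12*x + 6)/(1 - x)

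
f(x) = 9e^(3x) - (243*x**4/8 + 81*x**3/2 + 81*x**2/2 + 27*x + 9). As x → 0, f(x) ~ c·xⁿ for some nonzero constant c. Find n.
5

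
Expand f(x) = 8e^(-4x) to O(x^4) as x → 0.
8 - 32*x + 64*x**2 - 256*x**3/3 + O(x**4)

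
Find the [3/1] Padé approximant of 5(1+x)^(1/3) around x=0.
(-5*x**3/81 + 5*x**2/9 + 5*x + 5)/(2*x/3 + 1)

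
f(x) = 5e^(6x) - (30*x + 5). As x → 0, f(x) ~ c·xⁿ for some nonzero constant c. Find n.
2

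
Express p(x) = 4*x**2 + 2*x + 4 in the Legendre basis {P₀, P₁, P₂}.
(16/3)P₀ + (2)P₁ + (8/3)P₂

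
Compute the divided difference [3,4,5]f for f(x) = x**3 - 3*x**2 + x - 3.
9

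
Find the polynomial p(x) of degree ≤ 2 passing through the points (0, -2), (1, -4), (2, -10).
-2*x**2 - 2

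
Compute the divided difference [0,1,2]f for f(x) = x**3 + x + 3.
3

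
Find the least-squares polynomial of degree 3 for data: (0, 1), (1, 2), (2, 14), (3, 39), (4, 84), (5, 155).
5/6 + (-281/252)x + (163/84)x² + (8/9)x³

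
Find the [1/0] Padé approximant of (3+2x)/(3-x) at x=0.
x + 1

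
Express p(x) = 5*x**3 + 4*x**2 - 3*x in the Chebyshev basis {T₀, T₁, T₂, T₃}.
(2)T₀ + (3/4)T₁ + (2)T₂ + (5/4)T₃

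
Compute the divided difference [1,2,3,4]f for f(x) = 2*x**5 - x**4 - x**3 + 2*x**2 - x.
119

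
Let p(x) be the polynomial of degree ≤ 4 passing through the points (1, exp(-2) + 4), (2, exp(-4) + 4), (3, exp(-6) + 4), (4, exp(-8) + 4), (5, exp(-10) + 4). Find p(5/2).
(-5*exp(8) - 20*exp(2) + 3 + 90*exp(4) + 60*exp(6) + 512*exp(10))*exp(-10)/128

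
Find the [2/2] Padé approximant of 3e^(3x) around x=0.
(9*x**2/4 + 9*x/2 + 3)/(3*x**2/4 - 3*x/2 + 1)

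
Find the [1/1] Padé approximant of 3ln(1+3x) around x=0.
9*x/(3*x/2 + 1)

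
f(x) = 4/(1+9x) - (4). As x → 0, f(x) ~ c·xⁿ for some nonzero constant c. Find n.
1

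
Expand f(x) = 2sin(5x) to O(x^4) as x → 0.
10*x - 125*x**3/3 + O(x**4)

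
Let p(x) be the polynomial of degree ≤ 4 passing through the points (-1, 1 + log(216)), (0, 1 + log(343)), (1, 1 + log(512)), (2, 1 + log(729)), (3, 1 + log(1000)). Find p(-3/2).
1 + log(17179869184*2**(25/32)*3**(121/128)*5**(105/128)*7**(5/32)/2542277241)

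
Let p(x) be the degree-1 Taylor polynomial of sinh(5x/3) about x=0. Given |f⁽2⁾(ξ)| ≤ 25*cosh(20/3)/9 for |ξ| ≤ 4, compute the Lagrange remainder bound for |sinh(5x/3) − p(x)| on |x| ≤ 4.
200*cosh(20/3)/9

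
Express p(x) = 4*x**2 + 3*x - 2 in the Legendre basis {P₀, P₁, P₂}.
(-2/3)P₀ + (3)P₁ + (8/3)P₂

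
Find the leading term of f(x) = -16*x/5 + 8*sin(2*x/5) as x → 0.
-32*x**3/375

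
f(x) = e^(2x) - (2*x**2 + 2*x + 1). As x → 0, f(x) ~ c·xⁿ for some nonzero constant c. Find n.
3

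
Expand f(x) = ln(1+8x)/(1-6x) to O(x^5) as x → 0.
8*x + 16*x**2 + 800*x**3/3 + 576*x**4 + O(x**5)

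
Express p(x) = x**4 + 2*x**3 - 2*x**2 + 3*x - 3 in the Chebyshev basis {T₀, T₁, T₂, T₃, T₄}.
(-29/8)T₀ + (9/2)T₁ + (-1/2)T₂ + (1/2)T₃ + (1/8)T₄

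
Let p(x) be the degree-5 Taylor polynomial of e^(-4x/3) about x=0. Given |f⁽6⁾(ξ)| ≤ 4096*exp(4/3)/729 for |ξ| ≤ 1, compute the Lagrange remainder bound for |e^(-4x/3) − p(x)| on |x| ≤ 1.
256*exp(4/3)/32805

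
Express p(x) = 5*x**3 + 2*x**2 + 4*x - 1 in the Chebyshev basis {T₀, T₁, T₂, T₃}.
(31/4)T₁ + T₂ + (5/4)T₃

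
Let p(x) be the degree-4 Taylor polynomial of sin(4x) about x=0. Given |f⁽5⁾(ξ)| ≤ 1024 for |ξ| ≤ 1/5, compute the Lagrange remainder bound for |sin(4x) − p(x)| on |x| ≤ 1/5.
128/46875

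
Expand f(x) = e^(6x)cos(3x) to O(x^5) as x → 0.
1 + 6*x + 27*x**2/2 + 9*x**3 - 189*x**4/8 + O(x**5)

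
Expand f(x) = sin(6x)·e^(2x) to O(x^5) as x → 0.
6*x + 12*x**2 - 24*x**3 - 64*x**4 + O(x**5)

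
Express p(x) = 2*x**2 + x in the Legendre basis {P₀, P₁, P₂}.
(2/3)P₀ + P₁ + (4/3)P₂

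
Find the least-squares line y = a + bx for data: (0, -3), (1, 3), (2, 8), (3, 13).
a = -27/10, b = 53/10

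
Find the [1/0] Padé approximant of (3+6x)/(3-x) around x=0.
7*x/3 + 1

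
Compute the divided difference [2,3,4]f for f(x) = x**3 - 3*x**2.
6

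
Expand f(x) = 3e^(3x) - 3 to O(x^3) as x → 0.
9*x + 27*x**2/2 + O(x**3)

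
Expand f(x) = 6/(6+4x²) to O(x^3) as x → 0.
1 - 2*x**2/3 + O(x**3)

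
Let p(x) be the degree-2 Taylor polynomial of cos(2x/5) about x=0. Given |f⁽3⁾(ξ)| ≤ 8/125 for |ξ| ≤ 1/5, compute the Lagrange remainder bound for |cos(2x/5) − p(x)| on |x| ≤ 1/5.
4/46875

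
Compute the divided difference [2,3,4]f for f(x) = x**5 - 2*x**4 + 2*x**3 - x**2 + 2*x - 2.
192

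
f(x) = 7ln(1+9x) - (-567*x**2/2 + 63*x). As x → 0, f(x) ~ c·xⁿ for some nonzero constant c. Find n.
3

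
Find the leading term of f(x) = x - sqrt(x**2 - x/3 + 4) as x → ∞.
1/6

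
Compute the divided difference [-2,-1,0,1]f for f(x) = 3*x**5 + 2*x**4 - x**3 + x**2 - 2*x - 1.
10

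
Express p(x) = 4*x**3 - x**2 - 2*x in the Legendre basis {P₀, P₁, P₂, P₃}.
(-1/3)P₀ + (2/5)P₁ + (-2/3)P₂ + (8/5)P₃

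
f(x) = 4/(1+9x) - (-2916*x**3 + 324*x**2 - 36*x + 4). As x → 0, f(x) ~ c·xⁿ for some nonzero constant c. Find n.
4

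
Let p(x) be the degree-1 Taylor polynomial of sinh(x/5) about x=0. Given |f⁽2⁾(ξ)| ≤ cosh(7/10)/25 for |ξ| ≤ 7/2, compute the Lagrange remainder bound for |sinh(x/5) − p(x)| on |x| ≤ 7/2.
49*cosh(7/10)/200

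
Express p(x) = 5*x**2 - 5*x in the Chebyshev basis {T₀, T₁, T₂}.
(5/2)T₀ + (-5)T₁ + (5/2)T₂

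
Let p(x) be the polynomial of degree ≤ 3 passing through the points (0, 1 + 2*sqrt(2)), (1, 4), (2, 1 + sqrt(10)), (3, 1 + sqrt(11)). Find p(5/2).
1/16 + sqrt(2)/8 + 5*sqrt(11)/16 + 15*sqrt(10)/16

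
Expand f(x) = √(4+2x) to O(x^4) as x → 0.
2 + x/2 - x**2/16 + x**3/64 + O(x**4)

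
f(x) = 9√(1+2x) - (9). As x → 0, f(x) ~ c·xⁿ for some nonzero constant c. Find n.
1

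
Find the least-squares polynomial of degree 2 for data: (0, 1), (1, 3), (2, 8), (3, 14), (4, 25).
39/35 + (33/70)x + (19/14)x²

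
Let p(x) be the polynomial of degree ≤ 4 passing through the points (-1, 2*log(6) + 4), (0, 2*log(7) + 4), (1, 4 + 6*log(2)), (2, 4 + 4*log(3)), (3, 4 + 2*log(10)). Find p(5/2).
4 + log(81*2**(3/16)*3**(19/64)*5**(35/64)*7**(7/16)/8)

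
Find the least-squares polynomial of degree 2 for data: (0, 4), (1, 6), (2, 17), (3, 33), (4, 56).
26/7 + (-23/70)x + (47/14)x²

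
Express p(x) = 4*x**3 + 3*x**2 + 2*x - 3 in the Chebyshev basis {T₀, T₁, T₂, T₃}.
(-3/2)T₀ + (5)T₁ + (3/2)T₂ + T₃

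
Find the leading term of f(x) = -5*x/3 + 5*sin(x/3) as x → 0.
-5*x**3/162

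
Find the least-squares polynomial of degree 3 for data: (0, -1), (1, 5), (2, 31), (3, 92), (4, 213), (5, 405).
-20/21 + (311/126)x + (10/21)x² + (55/18)x³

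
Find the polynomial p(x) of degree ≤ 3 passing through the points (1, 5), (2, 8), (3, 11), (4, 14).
3*x + 2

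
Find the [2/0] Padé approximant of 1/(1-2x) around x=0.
4*x**2 + 2*x + 1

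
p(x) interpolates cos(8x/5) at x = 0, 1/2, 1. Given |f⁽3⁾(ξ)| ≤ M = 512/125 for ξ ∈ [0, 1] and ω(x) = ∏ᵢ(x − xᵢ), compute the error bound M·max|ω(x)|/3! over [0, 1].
64*sqrt(3)/3375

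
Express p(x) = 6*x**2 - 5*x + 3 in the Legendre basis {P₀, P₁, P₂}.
(5)P₀ + (-5)P₁ + (4)P₂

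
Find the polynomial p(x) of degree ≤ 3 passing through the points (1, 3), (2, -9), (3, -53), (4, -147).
-3*x**3 + 2*x**2 + 3*x + 1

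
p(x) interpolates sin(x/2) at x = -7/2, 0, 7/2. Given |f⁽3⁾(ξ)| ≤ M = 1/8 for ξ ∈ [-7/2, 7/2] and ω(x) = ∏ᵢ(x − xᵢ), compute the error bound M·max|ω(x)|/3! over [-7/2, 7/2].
343*sqrt(3)/1728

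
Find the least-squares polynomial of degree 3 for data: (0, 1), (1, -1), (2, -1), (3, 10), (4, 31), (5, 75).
20/21 + (-185/126)x + (-31/21)x² + (17/18)x³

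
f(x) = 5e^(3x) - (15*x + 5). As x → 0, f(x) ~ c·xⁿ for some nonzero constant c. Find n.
2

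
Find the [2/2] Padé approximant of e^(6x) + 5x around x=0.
(87*x**2/4 + 47*x/4 + 1)/(-9*x**2/2 + 3*x/4 + 1)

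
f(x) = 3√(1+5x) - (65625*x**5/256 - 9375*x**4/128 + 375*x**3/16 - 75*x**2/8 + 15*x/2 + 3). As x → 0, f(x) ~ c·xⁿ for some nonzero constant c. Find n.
6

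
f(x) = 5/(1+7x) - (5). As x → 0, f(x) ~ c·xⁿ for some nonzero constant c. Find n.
1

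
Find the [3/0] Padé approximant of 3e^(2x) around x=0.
4*x**3 + 6*x**2 + 6*x + 3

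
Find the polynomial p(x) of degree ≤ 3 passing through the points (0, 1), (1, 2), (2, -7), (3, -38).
-2*x**3 + x**2 + 2*x + 1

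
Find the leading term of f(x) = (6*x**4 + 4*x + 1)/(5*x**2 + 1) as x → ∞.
6*x**2/5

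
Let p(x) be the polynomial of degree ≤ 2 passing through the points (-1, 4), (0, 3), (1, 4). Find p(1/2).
13/4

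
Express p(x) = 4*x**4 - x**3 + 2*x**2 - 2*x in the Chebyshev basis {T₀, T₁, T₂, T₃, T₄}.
(5/2)T₀ + (-11/4)T₁ + (3)T₂ + (-1/4)T₃ + (1/2)T₄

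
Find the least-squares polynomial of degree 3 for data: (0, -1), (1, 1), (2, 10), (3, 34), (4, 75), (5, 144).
-22/21 + (61/126)x + (47/84)x² + (37/36)x³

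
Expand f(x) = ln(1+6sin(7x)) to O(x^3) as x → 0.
42*x - 882*x**2 + O(x**3)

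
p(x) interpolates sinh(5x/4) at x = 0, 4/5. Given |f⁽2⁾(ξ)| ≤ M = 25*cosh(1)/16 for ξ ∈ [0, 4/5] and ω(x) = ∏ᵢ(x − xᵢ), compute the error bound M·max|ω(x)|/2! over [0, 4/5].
cosh(1)/8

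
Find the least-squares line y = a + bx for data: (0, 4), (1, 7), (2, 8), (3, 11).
a = 21/5, b = 11/5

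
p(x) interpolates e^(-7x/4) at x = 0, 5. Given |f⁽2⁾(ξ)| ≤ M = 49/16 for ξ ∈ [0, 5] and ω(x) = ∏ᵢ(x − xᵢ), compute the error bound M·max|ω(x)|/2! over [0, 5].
1225/128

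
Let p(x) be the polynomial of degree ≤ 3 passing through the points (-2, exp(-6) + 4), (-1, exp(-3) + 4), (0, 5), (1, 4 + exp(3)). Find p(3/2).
(-5 + 21*exp(3) + (29 + 35*exp(3))*exp(6))*exp(-6)/16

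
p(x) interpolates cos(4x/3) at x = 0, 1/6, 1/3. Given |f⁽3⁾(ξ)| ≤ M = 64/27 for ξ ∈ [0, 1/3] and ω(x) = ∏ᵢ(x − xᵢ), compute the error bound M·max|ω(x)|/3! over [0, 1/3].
8*sqrt(3)/19683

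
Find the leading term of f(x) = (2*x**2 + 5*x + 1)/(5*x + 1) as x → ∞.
2*x/5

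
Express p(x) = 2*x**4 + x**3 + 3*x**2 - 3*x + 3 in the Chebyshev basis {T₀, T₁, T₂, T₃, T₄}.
(21/4)T₀ + (-9/4)T₁ + (5/2)T₂ + (1/4)T₃ + (1/4)T₄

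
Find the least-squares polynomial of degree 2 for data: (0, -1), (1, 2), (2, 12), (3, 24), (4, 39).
-52/35 + (97/35)x + (13/7)x²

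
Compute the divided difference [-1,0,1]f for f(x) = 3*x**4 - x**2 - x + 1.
2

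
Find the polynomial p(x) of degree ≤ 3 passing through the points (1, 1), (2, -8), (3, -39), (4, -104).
-2*x**3 + x**2 + 2*x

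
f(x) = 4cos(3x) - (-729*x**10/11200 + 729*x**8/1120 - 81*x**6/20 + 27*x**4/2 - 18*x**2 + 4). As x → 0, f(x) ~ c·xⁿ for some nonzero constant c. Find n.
12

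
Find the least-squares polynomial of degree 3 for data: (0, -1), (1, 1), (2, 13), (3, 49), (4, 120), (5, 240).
-41/42 + (209/252)x + (-13/12)x² + (19/9)x³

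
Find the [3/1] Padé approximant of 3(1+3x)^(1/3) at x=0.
(-x**3 + 3*x**2 + 9*x + 3)/(2*x + 1)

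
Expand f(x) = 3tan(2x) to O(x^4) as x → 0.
6*x + 8*x**3 + O(x**4)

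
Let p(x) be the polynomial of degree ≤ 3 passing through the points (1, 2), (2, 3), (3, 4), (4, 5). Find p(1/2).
3/2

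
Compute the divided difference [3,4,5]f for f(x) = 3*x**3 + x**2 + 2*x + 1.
37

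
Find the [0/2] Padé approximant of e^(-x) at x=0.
1/(x**2/2 + x + 1)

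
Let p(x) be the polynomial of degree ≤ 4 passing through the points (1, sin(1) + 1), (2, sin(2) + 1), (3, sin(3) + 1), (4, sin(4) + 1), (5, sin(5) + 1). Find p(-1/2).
-693*sin(2)/32 + 315*sin(5)/128 + 1 + 1485*sin(3)/64 + 1155*sin(1)/128 - 385*sin(4)/32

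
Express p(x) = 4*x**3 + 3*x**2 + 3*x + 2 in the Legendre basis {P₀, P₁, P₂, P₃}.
(3)P₀ + (27/5)P₁ + (2)P₂ + (8/5)P₃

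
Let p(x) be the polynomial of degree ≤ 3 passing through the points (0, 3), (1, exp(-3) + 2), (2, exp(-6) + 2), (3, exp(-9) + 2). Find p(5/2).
(-5*exp(6) + 5 + 15*exp(3) + 33*exp(9))*exp(-9)/16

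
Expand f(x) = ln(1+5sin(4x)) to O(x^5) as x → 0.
20*x - 200*x**2 + 7840*x**3/3 - 116800*x**4/3 + O(x**5)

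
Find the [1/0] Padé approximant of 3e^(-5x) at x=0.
3 - 15*x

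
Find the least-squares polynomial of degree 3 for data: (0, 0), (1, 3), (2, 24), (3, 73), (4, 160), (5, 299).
-8/63 + (-254/189)x + (187/63)x² + (50/27)x³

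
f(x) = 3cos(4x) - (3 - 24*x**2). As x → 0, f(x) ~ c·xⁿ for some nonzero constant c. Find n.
4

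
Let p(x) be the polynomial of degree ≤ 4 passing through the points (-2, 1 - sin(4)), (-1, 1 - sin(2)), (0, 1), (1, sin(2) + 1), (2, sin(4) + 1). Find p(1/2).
-sin(4)/16 + 5*sin(2)/8 + 1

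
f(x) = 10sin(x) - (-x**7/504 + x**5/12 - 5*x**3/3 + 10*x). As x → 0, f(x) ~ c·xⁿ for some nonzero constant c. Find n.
9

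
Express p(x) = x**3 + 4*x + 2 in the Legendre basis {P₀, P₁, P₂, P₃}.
(2)P₀ + (23/5)P₁ + (2/5)P₃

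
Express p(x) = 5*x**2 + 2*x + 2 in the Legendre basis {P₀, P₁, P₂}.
(11/3)P₀ + (2)P₁ + (10/3)P₂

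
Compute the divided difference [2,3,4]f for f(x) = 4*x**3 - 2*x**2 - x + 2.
34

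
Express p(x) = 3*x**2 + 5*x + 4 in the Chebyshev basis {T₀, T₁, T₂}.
(11/2)T₀ + (5)T₁ + (3/2)T₂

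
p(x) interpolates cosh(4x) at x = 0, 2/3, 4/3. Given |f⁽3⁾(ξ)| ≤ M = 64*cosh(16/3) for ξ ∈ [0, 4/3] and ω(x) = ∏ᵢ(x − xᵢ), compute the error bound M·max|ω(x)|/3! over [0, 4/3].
512*sqrt(3)*cosh(16/3)/729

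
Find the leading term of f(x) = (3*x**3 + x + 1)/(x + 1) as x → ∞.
3*x**2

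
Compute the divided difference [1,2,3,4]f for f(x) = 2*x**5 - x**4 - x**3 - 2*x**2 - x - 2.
119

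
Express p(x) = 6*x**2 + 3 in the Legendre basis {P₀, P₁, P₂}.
(5)P₀ + (4)P₂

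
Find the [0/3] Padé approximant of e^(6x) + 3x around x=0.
1/(-441*x**3 + 63*x**2 - 9*x + 1)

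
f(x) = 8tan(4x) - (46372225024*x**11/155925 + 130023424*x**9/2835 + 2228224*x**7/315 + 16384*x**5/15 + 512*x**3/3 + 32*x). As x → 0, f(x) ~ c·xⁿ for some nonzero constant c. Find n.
13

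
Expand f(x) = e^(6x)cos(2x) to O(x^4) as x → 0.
1 + 6*x + 16*x**2 + 24*x**3 + O(x**4)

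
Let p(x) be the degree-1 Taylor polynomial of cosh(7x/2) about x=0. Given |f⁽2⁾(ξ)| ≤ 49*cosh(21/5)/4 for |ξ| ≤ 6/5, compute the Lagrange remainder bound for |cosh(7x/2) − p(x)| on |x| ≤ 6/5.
441*cosh(21/5)/50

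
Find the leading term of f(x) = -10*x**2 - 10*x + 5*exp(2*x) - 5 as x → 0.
20*x**3/3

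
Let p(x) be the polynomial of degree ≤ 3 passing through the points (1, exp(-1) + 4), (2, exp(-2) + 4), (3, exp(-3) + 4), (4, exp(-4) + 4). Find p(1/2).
(-35*exp(2) - 5 + 21*e + 35*exp(3) + 64*exp(4))*exp(-4)/16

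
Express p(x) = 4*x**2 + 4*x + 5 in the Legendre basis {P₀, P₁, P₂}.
(19/3)P₀ + (4)P₁ + (8/3)P₂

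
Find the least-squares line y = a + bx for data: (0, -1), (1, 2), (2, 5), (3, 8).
a = -1, b = 3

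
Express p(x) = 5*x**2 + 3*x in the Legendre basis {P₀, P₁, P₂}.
(5/3)P₀ + (3)P₁ + (10/3)P₂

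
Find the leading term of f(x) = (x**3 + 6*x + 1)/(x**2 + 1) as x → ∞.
x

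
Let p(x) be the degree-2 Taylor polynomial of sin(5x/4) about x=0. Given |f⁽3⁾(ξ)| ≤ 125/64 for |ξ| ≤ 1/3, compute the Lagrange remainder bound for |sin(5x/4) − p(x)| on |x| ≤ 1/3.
125/10368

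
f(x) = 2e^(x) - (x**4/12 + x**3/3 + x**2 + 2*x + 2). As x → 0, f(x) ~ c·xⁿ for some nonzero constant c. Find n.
5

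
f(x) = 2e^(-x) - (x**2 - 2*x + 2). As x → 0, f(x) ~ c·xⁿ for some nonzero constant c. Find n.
3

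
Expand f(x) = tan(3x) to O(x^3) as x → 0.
3*x + O(x**3)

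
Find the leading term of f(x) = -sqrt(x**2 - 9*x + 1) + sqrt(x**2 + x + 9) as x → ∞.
5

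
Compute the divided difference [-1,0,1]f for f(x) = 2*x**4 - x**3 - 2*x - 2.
2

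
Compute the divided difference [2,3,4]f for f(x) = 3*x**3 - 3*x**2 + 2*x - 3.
24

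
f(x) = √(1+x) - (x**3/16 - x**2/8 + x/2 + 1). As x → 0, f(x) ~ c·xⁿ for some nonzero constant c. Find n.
4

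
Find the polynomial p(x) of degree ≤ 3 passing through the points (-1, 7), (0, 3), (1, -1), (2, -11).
-x**3 - 3*x + 3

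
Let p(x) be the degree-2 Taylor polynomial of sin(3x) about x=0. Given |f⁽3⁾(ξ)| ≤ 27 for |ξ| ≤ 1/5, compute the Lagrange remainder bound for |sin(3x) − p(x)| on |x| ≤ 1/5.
9/250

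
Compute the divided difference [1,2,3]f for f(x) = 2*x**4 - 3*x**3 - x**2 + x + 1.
31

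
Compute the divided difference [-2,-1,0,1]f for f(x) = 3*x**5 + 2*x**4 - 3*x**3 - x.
8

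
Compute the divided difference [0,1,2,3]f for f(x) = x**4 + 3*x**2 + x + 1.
6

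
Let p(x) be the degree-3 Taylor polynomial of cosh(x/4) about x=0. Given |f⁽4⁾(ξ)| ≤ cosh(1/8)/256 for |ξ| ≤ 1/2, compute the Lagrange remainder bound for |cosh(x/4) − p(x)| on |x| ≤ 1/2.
cosh(1/8)/98304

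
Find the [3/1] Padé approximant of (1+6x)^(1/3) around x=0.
(-8*x**3/3 + 4*x**2 + 6*x + 1)/(4*x + 1)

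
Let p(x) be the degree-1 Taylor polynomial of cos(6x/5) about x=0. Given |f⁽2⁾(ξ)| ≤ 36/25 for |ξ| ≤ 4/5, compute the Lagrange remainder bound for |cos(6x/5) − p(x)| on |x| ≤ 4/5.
288/625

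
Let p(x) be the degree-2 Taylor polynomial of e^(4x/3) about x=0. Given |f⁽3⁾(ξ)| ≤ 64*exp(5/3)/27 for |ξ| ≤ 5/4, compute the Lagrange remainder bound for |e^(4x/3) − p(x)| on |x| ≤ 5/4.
125*exp(5/3)/162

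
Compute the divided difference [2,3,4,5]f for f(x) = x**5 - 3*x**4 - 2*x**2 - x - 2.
83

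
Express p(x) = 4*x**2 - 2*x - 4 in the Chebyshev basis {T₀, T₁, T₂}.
(-2)T₀ + (-2)T₁ + (2)T₂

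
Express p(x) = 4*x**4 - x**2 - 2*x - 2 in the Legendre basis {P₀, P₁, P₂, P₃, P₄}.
(-23/15)P₀ + (-2)P₁ + (34/21)P₂ + (32/35)P₄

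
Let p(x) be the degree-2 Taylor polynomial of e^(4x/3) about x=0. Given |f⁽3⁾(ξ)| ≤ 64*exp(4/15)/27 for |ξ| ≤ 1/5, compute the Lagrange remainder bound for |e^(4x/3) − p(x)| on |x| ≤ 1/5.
32*exp(4/15)/10125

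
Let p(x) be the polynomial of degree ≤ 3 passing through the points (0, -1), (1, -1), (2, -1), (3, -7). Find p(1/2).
-11/8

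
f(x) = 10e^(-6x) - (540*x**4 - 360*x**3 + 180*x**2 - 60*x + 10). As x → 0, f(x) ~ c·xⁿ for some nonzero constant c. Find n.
5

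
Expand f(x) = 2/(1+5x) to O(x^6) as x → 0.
2 - 10*x + 50*x**2 - 250*x**3 + 1250*x**4 - 6250*x**5 + O(x**6)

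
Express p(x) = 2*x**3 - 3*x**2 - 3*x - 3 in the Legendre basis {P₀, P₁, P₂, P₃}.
(-4)P₀ + (-9/5)P₁ + (-2)P₂ + (4/5)P₃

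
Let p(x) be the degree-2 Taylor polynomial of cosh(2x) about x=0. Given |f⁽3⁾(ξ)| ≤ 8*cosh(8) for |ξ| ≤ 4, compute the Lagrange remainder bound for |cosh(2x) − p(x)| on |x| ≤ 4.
256*cosh(8)/3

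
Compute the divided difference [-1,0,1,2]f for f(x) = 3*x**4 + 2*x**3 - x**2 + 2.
8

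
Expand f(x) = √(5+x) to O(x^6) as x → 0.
sqrt(5) + sqrt(5)*x/10 - sqrt(5)*x**2/200 + sqrt(5)*x**3/2000 - sqrt(5)*x**4/16000 + 7*sqrt(5)*x**5/800000 + O(x**6)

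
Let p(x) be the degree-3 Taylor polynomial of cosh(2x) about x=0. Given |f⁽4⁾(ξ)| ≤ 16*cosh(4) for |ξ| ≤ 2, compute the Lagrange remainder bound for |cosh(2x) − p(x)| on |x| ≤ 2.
32*cosh(4)/3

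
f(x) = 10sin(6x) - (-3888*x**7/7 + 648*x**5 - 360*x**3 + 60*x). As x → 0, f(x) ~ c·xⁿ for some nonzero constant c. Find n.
9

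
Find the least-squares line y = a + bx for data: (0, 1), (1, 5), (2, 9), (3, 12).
a = 6/5, b = 37/10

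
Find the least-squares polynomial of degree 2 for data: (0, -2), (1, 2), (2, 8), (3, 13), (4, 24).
-61/35 + (181/70)x + (13/14)x²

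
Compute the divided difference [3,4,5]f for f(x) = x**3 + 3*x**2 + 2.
15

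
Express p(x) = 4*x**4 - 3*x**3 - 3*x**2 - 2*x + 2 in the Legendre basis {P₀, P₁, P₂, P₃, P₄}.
(9/5)P₀ + (-19/5)P₁ + (2/7)P₂ + (-6/5)P₃ + (32/35)P₄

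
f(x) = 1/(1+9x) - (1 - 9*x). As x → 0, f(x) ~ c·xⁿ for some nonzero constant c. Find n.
2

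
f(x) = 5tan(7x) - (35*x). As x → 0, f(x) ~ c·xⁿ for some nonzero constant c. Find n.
3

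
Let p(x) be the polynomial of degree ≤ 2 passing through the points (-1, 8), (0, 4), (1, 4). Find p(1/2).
7/2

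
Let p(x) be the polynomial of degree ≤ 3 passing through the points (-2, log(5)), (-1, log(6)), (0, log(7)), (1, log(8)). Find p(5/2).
log(1761205026816*2**(1/8)*3**(7/16)*418701171875**(1/16)/1730160900125)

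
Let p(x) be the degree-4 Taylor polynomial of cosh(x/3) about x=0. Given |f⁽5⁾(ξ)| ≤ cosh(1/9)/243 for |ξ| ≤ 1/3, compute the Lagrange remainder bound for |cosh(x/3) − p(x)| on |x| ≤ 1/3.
cosh(1/9)/7085880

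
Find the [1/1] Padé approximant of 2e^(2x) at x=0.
(2*x + 2)/(1 - x)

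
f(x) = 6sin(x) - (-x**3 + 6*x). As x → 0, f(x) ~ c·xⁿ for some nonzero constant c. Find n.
5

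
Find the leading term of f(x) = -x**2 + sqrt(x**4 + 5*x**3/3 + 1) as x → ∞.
5*x/6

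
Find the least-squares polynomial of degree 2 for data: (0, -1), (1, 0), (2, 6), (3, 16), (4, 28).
-9/7 + (-1/35)x + (13/7)x²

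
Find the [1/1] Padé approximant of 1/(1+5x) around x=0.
1/(5*x + 1)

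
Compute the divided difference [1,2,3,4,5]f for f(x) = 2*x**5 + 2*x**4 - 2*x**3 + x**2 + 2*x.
32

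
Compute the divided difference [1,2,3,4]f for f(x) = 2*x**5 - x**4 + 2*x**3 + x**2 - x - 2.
122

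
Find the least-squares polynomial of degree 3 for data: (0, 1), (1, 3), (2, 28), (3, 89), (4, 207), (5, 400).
7/9 + (-242/189)x + (319/252)x² + (323/108)x³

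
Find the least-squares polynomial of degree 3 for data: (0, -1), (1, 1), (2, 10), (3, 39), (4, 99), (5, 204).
-64/63 + (985/378)x + (-667/252)x² + (223/108)x³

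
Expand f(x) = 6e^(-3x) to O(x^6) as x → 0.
6 - 18*x + 27*x**2 - 27*x**3 + 81*x**4/4 - 243*x**5/20 + O(x**6)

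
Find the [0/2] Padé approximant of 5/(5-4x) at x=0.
1/(1 - 4*x/5)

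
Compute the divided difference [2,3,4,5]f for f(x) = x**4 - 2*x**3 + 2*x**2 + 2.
12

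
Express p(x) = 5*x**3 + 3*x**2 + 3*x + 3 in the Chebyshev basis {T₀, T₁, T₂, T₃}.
(9/2)T₀ + (27/4)T₁ + (3/2)T₂ + (5/4)T₃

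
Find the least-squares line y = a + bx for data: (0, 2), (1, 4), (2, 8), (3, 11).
a = 8/5, b = 31/10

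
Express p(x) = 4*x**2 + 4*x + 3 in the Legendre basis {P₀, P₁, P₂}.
(13/3)P₀ + (4)P₁ + (8/3)P₂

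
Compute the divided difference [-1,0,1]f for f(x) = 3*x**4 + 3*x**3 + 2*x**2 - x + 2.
5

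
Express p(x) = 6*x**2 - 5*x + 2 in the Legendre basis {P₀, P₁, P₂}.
(4)P₀ + (-5)P₁ + (4)P₂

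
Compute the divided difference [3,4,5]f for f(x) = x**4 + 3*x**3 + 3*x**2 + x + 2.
136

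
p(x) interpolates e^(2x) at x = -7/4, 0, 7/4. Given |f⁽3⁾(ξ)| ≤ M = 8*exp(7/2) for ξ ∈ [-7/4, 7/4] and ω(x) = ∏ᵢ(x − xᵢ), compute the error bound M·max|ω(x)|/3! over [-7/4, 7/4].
343*sqrt(3)*exp(7/2)/216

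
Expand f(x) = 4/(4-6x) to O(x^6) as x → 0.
1 + 3*x/2 + 9*x**2/4 + 27*x**3/8 + 81*x**4/16 + 243*x**5/32 + O(x**6)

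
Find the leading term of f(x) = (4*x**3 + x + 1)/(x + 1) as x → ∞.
4*x**2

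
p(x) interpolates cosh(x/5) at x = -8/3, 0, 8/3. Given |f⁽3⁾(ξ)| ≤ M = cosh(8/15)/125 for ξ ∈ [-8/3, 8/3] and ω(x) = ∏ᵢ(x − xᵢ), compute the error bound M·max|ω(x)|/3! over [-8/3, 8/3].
512*sqrt(3)*cosh(8/15)/91125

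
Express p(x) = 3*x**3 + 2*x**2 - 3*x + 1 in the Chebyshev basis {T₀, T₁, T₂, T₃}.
(2)T₀ + (-3/4)T₁ + T₂ + (3/4)T₃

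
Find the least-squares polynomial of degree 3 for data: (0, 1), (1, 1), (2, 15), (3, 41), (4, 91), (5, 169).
44/63 + (-671/378)x + (137/63)x² + (53/54)x³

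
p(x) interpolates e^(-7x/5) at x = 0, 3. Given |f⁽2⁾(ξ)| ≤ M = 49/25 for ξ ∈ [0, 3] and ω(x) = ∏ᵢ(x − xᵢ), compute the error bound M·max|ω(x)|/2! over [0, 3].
441/200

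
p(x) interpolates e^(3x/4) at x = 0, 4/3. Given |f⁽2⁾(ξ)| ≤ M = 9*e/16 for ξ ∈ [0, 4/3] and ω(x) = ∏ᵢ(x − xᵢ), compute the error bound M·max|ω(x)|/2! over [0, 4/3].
e/8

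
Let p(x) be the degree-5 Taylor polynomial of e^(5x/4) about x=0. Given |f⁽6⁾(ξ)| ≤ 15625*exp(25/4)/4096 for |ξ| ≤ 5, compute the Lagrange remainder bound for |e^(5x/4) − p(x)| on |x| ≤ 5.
48828125*exp(25/4)/589824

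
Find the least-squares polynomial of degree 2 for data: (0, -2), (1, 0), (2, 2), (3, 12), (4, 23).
-59/35 + (-43/35)x + (13/7)x²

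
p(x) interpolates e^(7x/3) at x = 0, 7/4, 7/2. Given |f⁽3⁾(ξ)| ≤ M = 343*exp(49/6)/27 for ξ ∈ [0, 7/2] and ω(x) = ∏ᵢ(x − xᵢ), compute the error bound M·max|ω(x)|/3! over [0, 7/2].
117649*sqrt(3)*exp(49/6)/46656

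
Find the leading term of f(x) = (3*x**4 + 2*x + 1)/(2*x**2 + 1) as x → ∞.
3*x**2/2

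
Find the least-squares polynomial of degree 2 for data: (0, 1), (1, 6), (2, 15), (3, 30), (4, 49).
37/35 + (16/7)x + (17/7)x²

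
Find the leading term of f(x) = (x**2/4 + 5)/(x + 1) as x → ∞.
x/4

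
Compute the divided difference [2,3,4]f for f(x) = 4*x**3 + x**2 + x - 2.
37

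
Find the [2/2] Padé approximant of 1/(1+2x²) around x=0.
1/(2*x**2 + 1)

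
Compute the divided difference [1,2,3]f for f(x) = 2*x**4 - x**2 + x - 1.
49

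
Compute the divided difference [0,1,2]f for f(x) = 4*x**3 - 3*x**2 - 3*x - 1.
9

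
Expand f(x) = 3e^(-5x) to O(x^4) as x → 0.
3 - 15*x + 75*x**2/2 - 125*x**3/2 + O(x**4)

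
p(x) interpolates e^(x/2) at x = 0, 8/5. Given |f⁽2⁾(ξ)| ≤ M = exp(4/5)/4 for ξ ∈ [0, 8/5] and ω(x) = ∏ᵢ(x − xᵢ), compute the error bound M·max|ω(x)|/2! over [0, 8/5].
2*exp(4/5)/25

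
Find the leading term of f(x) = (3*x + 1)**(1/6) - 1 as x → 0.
x/2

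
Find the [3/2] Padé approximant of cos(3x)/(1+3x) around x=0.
(63*x**3/4 - 21*x**2/4 - 3*x + 1)/(1 - 39*x**2/4)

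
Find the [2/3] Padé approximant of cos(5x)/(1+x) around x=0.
(1 - 125*x**2/12)/(25*x**3/12 + 25*x**2/12 + x + 1)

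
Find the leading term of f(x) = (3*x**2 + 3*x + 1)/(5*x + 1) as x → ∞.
3*x/5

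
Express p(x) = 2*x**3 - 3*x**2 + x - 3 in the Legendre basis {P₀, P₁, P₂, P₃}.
(-4)P₀ + (11/5)P₁ + (-2)P₂ + (4/5)P₃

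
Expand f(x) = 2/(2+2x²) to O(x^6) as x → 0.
1 - x**2 + x**4 + O(x**6)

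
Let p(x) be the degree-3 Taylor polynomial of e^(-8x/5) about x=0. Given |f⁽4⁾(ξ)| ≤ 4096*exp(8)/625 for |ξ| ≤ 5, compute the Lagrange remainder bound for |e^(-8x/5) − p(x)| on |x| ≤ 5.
512*exp(8)/3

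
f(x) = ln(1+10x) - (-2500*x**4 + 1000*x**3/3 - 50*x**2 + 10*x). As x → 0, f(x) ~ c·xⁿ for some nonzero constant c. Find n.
5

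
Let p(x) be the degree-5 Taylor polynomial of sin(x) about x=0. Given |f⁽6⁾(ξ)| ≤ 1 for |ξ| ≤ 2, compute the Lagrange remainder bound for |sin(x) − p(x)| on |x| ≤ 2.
4/45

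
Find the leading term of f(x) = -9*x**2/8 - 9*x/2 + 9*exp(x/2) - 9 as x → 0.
3*x**3/16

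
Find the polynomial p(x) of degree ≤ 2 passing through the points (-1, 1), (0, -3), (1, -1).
3*x**2 - x - 3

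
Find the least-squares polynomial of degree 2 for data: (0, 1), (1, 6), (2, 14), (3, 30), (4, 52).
7/5 + (3/5)x + (3)x²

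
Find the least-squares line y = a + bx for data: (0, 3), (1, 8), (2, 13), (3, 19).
a = 14/5, b = 53/10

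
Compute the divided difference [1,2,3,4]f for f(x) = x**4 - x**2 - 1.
10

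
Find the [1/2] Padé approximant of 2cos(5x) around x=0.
2/(25*x**2/2 + 1)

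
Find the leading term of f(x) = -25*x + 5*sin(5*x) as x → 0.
-625*x**3/6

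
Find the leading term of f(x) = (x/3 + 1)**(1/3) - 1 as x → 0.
x/9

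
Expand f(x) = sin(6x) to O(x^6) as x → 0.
6*x - 36*x**3 + 324*x**5/5 + O(x**6)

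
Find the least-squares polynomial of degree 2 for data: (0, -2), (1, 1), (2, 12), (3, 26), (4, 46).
-81/35 + (107/70)x + (37/14)x²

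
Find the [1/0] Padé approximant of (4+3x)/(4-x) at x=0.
x + 1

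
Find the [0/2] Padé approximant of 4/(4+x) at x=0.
1/(x/4 + 1)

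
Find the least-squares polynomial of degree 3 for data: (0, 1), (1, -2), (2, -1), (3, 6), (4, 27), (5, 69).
50/63 + (-190/189)x + (-535/252)x² + (109/108)x³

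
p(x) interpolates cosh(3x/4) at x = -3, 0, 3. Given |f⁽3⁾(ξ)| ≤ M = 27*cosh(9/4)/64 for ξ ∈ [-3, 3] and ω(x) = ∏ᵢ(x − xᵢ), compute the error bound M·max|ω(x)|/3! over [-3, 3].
27*sqrt(3)*cosh(9/4)/64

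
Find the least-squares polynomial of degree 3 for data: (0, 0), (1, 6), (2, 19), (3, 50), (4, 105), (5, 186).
41/126 + (1357/756)x + (233/126)x² + (113/108)x³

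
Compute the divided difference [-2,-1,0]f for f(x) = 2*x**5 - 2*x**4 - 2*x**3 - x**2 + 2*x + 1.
-39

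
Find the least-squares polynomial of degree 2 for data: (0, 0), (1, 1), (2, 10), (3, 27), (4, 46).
-18/35 + (-27/35)x + (22/7)x²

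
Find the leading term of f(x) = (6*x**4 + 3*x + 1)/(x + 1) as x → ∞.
6*x**3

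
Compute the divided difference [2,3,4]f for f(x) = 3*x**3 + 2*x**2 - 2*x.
29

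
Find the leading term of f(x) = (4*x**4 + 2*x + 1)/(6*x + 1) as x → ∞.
2*x**3/3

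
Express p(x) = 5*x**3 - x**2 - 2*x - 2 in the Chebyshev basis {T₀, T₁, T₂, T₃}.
(-5/2)T₀ + (7/4)T₁ + (-1/2)T₂ + (5/4)T₃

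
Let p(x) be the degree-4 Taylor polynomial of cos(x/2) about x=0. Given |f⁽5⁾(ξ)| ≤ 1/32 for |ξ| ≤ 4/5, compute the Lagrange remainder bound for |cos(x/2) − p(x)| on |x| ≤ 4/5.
4/46875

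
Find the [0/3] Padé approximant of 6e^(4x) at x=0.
6/(-32*x**3/3 + 8*x**2 - 4*x + 1)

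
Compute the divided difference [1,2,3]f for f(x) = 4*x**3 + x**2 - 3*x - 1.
25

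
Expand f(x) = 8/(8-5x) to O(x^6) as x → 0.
1 + 5*x/8 + 25*x**2/64 + 125*x**3/512 + 625*x**4/4096 + 3125*x**5/32768 + O(x**6)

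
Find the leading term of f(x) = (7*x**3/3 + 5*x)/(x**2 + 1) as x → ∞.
7*x/3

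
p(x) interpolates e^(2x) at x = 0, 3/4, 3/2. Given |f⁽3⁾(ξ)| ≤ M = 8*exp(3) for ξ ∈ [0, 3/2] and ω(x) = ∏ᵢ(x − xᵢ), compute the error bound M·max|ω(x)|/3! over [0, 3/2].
sqrt(3)*exp(3)/8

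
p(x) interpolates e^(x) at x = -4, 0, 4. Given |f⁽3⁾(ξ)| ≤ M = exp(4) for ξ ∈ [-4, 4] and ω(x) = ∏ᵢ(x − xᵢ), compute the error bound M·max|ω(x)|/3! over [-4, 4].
64*sqrt(3)*exp(4)/27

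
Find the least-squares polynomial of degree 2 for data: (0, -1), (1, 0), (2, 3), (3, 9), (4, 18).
-31/35 + (-51/70)x + (19/14)x²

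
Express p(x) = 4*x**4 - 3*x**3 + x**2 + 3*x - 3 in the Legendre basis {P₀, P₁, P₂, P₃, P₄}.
(-28/15)P₀ + (6/5)P₁ + (62/21)P₂ + (-6/5)P₃ + (32/35)P₄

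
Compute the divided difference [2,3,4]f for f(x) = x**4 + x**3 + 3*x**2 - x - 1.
67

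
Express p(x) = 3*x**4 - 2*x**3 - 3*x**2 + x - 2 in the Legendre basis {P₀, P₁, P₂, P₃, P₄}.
(-12/5)P₀ + (-1/5)P₁ + (-2/7)P₂ + (-4/5)P₃ + (24/35)P₄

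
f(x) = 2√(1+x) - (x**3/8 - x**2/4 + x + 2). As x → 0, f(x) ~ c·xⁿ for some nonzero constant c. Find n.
4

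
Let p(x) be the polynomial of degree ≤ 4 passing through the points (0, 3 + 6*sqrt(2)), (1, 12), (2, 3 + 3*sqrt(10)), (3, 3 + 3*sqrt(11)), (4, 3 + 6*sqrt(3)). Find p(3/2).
-15*sqrt(11)/32 - 15*sqrt(2)/64 + 9*sqrt(3)/64 + 135*sqrt(10)/64 + 231/32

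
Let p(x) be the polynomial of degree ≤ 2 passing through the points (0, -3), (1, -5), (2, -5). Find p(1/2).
-17/4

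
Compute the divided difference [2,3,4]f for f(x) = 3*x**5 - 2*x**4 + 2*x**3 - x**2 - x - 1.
762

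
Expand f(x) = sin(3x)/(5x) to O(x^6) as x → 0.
3/5 - 9*x**2/10 + 81*x**4/200 + O(x**6)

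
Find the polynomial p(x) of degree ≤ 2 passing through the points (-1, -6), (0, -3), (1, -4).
-2*x**2 + x - 3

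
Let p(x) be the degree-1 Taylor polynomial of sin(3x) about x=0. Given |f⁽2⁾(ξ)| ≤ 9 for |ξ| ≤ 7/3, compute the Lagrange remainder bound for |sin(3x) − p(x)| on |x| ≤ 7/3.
49/2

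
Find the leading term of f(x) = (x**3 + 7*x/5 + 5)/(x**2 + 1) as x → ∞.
x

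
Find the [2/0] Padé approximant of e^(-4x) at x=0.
8*x**2 - 4*x + 1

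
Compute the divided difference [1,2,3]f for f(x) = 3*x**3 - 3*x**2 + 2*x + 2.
15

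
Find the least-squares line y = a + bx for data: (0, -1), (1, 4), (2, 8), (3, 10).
a = -3/10, b = 37/10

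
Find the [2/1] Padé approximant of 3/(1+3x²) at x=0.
3 - 9*x**2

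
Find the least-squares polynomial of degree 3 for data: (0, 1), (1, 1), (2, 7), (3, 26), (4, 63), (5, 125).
64/63 + (-463/378)x + (1/9)x² + (55/54)x³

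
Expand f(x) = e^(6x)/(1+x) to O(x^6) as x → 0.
1 + 5*x + 13*x**2 + 23*x**3 + 31*x**4 + 169*x**5/5 + O(x**6)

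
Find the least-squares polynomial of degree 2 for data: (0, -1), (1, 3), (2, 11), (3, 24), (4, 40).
-37/35 + (141/70)x + (29/14)x²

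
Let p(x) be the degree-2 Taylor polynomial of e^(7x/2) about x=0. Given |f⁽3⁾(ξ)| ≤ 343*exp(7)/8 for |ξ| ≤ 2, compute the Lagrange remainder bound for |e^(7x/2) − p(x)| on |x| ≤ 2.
343*exp(7)/6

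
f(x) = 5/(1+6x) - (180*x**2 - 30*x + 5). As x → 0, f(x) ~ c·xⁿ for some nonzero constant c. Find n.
3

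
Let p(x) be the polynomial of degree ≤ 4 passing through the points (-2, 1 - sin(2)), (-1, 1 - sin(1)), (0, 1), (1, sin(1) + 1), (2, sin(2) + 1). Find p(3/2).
5*sin(2)/16 + 7*sin(1)/8 + 1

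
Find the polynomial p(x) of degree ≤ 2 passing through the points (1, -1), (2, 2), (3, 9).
2*x**2 - 3*x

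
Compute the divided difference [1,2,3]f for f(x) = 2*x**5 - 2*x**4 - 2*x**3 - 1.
118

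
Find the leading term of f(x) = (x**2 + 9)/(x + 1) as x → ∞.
x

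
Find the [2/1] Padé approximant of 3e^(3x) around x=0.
(9*x**2/2 + 6*x + 3)/(1 - x)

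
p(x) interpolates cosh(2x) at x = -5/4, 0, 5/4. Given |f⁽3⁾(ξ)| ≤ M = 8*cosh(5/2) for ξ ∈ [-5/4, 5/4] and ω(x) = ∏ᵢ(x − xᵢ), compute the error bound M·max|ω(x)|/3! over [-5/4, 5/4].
125*sqrt(3)*cosh(5/2)/216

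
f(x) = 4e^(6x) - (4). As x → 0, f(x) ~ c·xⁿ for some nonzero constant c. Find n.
1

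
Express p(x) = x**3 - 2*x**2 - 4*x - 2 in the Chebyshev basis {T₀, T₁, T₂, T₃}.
(-3)T₀ + (-13/4)T₁ - T₂ + (1/4)T₃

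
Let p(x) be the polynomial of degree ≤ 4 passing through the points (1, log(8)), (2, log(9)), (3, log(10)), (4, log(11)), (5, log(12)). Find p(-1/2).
log(429496729600000000000000000000000*11**(31/32)*2**(25/128)*3**(19/128)*5**(13/64)/1259146754955705275366853393770193)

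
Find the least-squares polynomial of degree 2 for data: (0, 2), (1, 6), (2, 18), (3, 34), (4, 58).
66/35 + (10/7)x + (22/7)x²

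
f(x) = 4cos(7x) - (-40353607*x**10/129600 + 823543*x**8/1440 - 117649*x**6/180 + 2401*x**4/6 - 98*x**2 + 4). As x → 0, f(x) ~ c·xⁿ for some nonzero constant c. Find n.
12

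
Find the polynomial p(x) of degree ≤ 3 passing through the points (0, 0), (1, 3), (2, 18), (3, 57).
2*x**3 + x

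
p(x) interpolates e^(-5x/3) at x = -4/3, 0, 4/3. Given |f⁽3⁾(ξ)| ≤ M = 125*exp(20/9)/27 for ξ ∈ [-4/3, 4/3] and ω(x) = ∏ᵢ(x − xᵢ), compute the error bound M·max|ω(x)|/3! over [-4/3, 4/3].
8000*sqrt(3)*exp(20/9)/19683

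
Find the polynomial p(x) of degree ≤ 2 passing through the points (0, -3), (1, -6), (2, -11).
-x**2 - 2*x - 3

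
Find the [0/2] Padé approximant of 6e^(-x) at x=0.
6/(x**2/2 + x + 1)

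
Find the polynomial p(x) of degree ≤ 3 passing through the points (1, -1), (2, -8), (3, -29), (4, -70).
-x**3 - x**2 + 3*x - 2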